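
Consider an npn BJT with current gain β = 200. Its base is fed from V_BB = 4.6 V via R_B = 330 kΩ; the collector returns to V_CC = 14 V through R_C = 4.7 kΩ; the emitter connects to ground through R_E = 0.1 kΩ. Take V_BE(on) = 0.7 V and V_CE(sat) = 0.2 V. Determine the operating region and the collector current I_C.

Assume active. Base-emitter loop: I_B = (V_BB − V_BE)/(R_B + (β+1)R_E) = (4.6 − 0.7)/(330 + 201×0.1) = 0.0111 mA.
I_C = β·I_B = 200×0.0111 = 2.23 mA.
V_CE = V_CC − I_C·R_C − I_E·R_E = 14 − 2.23×4.7 − 2.24×0.1 = 3.3 V > V_CE(sat), so the active-region assumption holds.

active; I_C ≈ 2.2 mA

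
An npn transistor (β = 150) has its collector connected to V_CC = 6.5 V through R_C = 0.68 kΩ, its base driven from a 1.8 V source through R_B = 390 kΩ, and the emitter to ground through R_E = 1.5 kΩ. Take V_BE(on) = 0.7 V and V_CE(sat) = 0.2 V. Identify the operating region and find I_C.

active; I_C ≈ 0.27 mA

Assume active. Base-emitter loop: I_B = (V_BB − V_BE)/(R_B + (β+1)R_E) = (1.8 − 0.7)/(390 + 151×1.5) = 0.00178 mA.
I_C = β·I_B = 150×0.00178 = 0.268 mA.
V_CE = V_CC − I_C·R_C − I_E·R_E = 6.5 − 0.268×0.68 − 0.269×1.5 = 5.91 V > V_CE(sat), so the active-region assumption holds.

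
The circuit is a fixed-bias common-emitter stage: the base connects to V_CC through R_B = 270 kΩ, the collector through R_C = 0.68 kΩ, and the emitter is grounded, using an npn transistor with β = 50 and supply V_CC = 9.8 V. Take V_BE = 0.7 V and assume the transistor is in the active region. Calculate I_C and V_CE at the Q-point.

I_C ≈ 1.7 mA, V_CE ≈ 8.7 V

Base loop: V_CC = I_B·R_B + V_BE, so I_B = (9.8 − 0.7)/270 kΩ = 0.0337 mA.
In the active region I_C = β·I_B = 50 × 0.0337 = 1.69 mA.
Collector loop: V_CE = V_CC − I_C·R_C = 9.8 − 1.69×0.68 = 8.65 V.
Since V_CE = 8.65 V > V_CE(sat) ≈ 0.2 V, the transistor is in the active region as assumed.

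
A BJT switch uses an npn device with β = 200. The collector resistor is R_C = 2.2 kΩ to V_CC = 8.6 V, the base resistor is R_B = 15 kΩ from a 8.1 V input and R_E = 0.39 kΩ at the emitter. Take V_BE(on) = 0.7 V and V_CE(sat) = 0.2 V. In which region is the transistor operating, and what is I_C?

saturation; I_C ≈ 3.2 mA

Assume active: I_B = (8.1 − 0.7)/(15 + 201×0.39) = 0.0792 mA, I_C = β·I_B = 15.8 mA.
Then V_CE = 8.6 − 15.8×2.2 − 15.9×0.39 = -32.5 V < 0.2 V — the active assumption fails.
Re-solve with V_CE = 0.2 V. KCL at the emitter: V_E/R_E = (V_BB−0.7−V_E)/R_B + (V_CC−0.2−V_E)/R_C, giving V_E = 1.4 V.
I_C = (V_CC − 0.2 − V_E)/R_C = (8.4 − 1.4)/2.2 = 3.18 mA.
Check: I_B = (7.4 − 1.4)/15 = 0.4 mA, and β·I_B = 80 mA > I_C, confirming saturation.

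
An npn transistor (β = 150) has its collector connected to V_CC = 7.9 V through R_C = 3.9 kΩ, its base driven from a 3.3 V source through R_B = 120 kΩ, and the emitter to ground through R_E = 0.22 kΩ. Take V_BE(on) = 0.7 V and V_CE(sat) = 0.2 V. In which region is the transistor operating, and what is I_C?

saturation; I_C ≈ 1.9 mA

Assume active: I_B = (3.3 − 0.7)/(120 + 151×0.22) = 0.017 mA, I_C = β·I_B = 2.55 mA.
Then V_CE = 7.9 − 2.55×3.9 − 2.56×0.22 = -2.59 V < 0.2 V — the active assumption fails.
Re-solve with V_CE = 0.2 V. KCL at the emitter: V_E/R_E = (V_BB−0.7−V_E)/R_B + (V_CC−0.2−V_E)/R_C, giving V_E = 0.415 V.
I_C = (V_CC − 0.2 − V_E)/R_C = (7.7 − 0.415)/3.9 = 1.87 mA.
Check: I_B = (2.6 − 0.415)/120 = 0.0182 mA, and β·I_B = 2.73 mA > I_C, confirming saturation.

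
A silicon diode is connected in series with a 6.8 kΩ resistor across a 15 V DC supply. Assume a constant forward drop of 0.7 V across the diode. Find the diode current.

I ≈ 2.1 mA

KVL around the loop: 15 = V_D + I·R = 0.7 + I × 6.8 kΩ.
So I = (15 − 0.7) / 6.8 kΩ = 14.3 / 6.8 = 2.1 mA.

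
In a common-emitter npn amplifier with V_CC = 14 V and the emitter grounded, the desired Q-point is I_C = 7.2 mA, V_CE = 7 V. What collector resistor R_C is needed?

Collector loop: V_CC = I_C·R_C + V_CE.
R_C = (V_CC − V_CE)/I_C = (14 − 7)/7.2 = 0.972 kΩ.

R_C ≈ 0.97 kΩ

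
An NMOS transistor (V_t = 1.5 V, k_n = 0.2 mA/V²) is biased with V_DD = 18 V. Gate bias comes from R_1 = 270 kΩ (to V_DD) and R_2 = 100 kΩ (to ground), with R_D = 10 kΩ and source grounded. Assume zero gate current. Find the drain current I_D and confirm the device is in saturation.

I_D ≈ 1.1 mA

V_G = V_DD·R_2/(R_1+R_2) = 18×100/370 = 4.86 V. With the source grounded, V_GS = V_G = 4.86 V.
Assume saturation: I_D = (k_n/2)(V_GS − V_t)² = (0.2/2)×(4.86 − 1.5)² = 0.1×3.36² = 1.13 mA.
V_DS = V_DD − I_D·R_D = 18 − 1.13×10 = 6.68 V.
Saturation requires V_DS ≥ V_GS − V_t = 3.36 V; 6.68 ≥ 3.36 ✓.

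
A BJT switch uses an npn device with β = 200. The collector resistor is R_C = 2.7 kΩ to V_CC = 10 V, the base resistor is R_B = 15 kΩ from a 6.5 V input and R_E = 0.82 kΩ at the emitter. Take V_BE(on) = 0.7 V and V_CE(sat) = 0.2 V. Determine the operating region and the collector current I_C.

saturation; I_C ≈ 2.7 mA

Assume active: I_B = (6.5 − 0.7)/(15 + 201×0.82) = 0.0323 mA, I_C = β·I_B = 6.45 mA.
Then V_CE = 10 − 6.45×2.7 − 6.48×0.82 = -12.7 V < 0.2 V — the active assumption fails.
Re-solve with V_CE = 0.2 V. KCL at the emitter: V_E/R_E = (V_BB−0.7−V_E)/R_B + (V_CC−0.2−V_E)/R_C, giving V_E = 2.42 V.
I_C = (V_CC − 0.2 − V_E)/R_C = (9.8 − 2.42)/2.7 = 2.73 mA.
Check: I_B = (5.8 − 2.42)/15 = 0.225 mA, and β·I_B = 45 mA > I_C, confirming saturation.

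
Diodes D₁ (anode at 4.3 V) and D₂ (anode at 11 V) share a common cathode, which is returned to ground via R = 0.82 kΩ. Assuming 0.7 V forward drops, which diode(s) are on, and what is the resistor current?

Assume both conduct. Then node N would need to be at both 4.3−0.7 = 3.6 V and 11−0.7 = 10.3 V, which is impossible.
Assume only D₂ conducts: V_N = 11 − 0.7 = 10.3 V, so I_R = 10.3/0.82 = 12.6 mA.
Check D₁: its anode-to-cathode voltage is 4.3 − 10.3 = -6 V < 0.7 V, so it is off. The assumption is consistent.

Only D₂ conducts; I_R ≈ 13 mA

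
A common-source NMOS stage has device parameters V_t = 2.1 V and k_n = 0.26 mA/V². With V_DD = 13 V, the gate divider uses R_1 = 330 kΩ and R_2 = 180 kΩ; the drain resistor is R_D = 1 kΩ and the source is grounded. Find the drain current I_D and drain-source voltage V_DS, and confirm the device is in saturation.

I_D ≈ 0.8 mA, V_DS ≈ 12 V

V_G = V_DD·R_2/(R_1+R_2) = 13×180/510 = 4.59 V. With the source grounded, V_GS = V_G = 4.59 V.
Assume saturation: I_D = (k_n/2)(V_GS − V_t)² = (0.26/2)×(4.59 − 2.1)² = 0.13×2.49² = 0.805 mA.
V_DS = V_DD − I_D·R_D = 13 − 0.805×1 = 12.2 V.
Saturation requires V_DS ≥ V_GS − V_t = 2.49 V; 12.2 ≥ 2.49 ✓.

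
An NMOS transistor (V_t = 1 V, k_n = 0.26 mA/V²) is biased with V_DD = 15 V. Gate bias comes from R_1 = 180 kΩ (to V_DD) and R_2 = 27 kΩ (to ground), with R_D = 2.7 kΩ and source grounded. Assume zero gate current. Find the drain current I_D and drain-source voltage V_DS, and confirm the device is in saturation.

I_D ≈ 0.12 mA, V_DS ≈ 15 V

V_G = V_DD·R_2/(R_1+R_2) = 15×27/207 = 1.96 V. With the source grounded, V_GS = V_G = 1.96 V.
Assume saturation: I_D = (k_n/2)(V_GS − V_t)² = (0.26/2)×(1.96 − 1)² = 0.13×0.957² = 0.119 mA.
V_DS = V_DD − I_D·R_D = 15 − 0.119×2.7 = 14.7 V.
Saturation requires V_DS ≥ V_GS − V_t = 0.957 V; 14.7 ≥ 0.957 ✓.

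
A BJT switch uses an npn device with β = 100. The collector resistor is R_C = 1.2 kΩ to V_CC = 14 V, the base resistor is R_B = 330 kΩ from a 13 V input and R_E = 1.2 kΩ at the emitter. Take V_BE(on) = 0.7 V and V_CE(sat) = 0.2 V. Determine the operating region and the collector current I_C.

Assume active. Base-emitter loop: I_B = (V_BB − V_BE)/(R_B + (β+1)R_E) = (13 − 0.7)/(330 + 101×1.2) = 0.0273 mA.
I_C = β·I_B = 100×0.0273 = 2.73 mA.
V_CE = V_CC − I_C·R_C − I_E·R_E = 14 − 2.73×1.2 − 2.75×1.2 = 7.42 V > V_CE(sat), so the active-region assumption holds.

active; I_C ≈ 2.7 mA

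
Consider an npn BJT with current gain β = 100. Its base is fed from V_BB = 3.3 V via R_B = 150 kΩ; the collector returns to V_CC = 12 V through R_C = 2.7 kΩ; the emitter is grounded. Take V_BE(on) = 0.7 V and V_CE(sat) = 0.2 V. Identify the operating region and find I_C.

active; I_C ≈ 1.7 mA

Assume active. Base-emitter loop: I_B = (V_BB − V_BE)/R_B = (3.3 − 0.7)/150 = 0.0173 mA.
I_C = β·I_B = 100×0.0173 = 1.73 mA.
V_CE = V_CC − I_C·R_C = 12 − 1.73×2.7 = 7.32 V > V_CE(sat), so the active-region assumption holds.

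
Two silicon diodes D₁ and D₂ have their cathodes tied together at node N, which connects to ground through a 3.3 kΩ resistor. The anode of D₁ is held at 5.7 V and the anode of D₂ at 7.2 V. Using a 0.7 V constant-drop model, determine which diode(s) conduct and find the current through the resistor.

Assume both conduct. Then node N would need to be at both 5.7−0.7 = 5 V and 7.2−0.7 = 6.5 V, which is impossible.
Assume only D₂ conducts: V_N = 7.2 − 0.7 = 6.5 V, so I_R = 6.5/3.3 = 1.97 mA.
Check D₁: its anode-to-cathode voltage is 5.7 − 6.5 = -0.8 V < 0.7 V, so it is off. The assumption is consistent.

Only D₂ conducts; I_R ≈ 2 mA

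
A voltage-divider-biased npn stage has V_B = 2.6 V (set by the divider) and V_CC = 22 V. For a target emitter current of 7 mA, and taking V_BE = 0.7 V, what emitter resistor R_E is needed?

R_E ≈ 0.27 kΩ

V_E = V_B − V_BE = 2.6 − 0.7 = 1.9 V.
R_E = V_E / I_E = 1.9 / 7 = 0.271 kΩ.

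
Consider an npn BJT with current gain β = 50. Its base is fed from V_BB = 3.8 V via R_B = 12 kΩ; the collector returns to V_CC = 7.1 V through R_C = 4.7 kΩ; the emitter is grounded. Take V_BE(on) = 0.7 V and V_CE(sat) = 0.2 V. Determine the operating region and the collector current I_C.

saturation; I_C ≈ 1.5 mA

Assume active: I_B = (3.8 − 0.7)/12 = 0.258 mA, giving I_C = β·I_B = 12.9 mA.
But then V_CE = 7.1 − 12.9×4.7 = -53.6 V < V_CE(sat) = 0.2 V — impossible in the active region.
So the transistor is saturated. With V_CE = 0.2 V, I_C = (V_CC − 0.2)/R_C = 6.9/4.7 = 1.47 mA.
Check: β·I_B = 12.9 mA > I_C = 1.47 mA, confirming saturation.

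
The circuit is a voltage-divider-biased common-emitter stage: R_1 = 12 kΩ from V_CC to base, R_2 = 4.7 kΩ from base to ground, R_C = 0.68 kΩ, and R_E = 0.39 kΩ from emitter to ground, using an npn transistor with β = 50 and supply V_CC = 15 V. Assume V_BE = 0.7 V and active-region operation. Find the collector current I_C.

Thevenize the base divider: V_Th = V_CC·R_2/(R_1+R_2) = 15×4.7/16.7 = 4.22 V, R_Th = R_1‖R_2 = 3.38 kΩ.
Base-emitter loop: V_Th = I_B·R_Th + V_BE + (β+1)I_B·R_E, so I_B = (4.22 − 0.7) / (3.38 + 51×0.39) = 0.151 mA.
I_C = β·I_B = 50×0.151 = 7.57 mA, and I_E = (β+1)I_B = 7.72 mA.
V_CE = V_CC − I_C·R_C − I_E·R_E = 15 − 7.57×0.68 − 7.72×0.39 = 6.84 V.
V_CE = 6.84 V > 0.2 V confirms active-region operation.

I_C ≈ 7.6 mA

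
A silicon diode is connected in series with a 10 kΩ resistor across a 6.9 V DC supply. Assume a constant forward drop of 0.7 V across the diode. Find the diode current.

I ≈ 0.62 mA

KVL around the loop: 6.9 = V_D + I·R = 0.7 + I × 10 kΩ.
So I = (6.9 − 0.7) / 10 kΩ = 6.2 / 10 = 0.62 mA.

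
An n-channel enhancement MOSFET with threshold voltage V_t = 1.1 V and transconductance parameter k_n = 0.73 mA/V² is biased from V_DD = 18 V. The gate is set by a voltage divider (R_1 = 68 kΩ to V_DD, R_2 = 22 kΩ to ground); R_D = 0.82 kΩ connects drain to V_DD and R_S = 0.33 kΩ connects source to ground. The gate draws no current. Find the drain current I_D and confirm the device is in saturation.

I_D ≈ 2.3 mA

V_G = V_DD·R_2/(R_1+R_2) = 18×22/90 = 4.4 V.
Assume saturation: I_D = (k_n/2)(V_GS − V_t)² with V_GS = V_G − I_D·R_S = 4.4 − 0.33·I_D.
Substituting gives 0.0397·I_D² − 1.79·I_D + 3.97 = 0, with roots I_D = 2.34 or 42.8 mA.
The root I_D = 42.8 mA gives V_GS = -9.73 V ≤ V_t, so take I_D = 2.34 mA.
Then V_GS = 3.63 V and V_DS = V_DD − I_D(R_D+R_S) = 18 − 2.34×1.15 = 15.3 V.
Saturation requires V_DS ≥ V_GS − V_t = 2.53 V; 15.3 ≥ 2.53 ✓.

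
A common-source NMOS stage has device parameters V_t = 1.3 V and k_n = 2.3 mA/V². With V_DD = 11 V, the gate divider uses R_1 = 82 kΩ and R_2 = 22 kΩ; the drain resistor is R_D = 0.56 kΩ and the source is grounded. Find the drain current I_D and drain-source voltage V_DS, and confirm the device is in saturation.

I_D ≈ 1.2 mA, V_DS ≈ 10 V

V_G = V_DD·R_2/(R_1+R_2) = 11×22/104 = 2.33 V. With the source grounded, V_GS = V_G = 2.33 V.
Assume saturation: I_D = (k_n/2)(V_GS − V_t)² = (2.3/2)×(2.33 − 1.3)² = 1.15×1.03² = 1.21 mA.
V_DS = V_DD − I_D·R_D = 11 − 1.21×0.56 = 10.3 V.
Saturation requires V_DS ≥ V_GS − V_t = 1.03 V; 10.3 ≥ 1.03 ✓.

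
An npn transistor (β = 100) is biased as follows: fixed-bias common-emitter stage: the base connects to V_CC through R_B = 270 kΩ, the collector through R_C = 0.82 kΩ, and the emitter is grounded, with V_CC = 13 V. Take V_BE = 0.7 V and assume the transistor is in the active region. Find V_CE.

Base loop: V_CC = I_B·R_B + V_BE, so I_B = (13 − 0.7)/270 kΩ = 0.0456 mA.
In the active region I_C = β·I_B = 100 × 0.0456 = 4.56 mA.
Collector loop: V_CE = V_CC − I_C·R_C = 13 − 4.56×0.82 = 9.26 V.
Since V_CE = 9.26 V > V_CE(sat) ≈ 0.2 V, the transistor is in the active region as assumed.

V_CE ≈ 9.3 V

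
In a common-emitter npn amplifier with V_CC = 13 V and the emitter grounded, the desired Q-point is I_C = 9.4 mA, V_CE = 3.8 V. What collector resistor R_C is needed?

Collector loop: V_CC = I_C·R_C + V_CE.
R_C = (V_CC − V_CE)/I_C = (13 − 3.8)/9.4 = 0.979 kΩ.

R_C ≈ 0.98 kΩ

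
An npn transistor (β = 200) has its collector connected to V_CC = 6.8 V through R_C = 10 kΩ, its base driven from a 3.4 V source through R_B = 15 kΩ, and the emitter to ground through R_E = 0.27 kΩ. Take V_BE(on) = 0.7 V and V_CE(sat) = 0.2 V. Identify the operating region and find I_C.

Assume active: I_B = (3.4 − 0.7)/(15 + 201×0.27) = 0.039 mA, I_C = β·I_B = 7.8 mA.
Then V_CE = 6.8 − 7.8×10 − 7.83×0.27 = -73.3 V < 0.2 V — the active assumption fails.
Re-solve with V_CE = 0.2 V. KCL at the emitter: V_E/R_E = (V_BB−0.7−V_E)/R_B + (V_CC−0.2−V_E)/R_C, giving V_E = 0.217 V.
I_C = (V_CC − 0.2 − V_E)/R_C = (6.6 − 0.217)/10 = 0.638 mA.
Check: I_B = (2.7 − 0.217)/15 = 0.166 mA, and β·I_B = 33.1 mA > I_C, confirming saturation.

saturation; I_C ≈ 0.64 mA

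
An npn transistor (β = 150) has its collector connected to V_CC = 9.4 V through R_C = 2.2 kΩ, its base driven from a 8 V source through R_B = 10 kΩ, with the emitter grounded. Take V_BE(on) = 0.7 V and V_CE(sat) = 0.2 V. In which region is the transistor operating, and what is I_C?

saturation; I_C ≈ 4.2 mA

Assume active: I_B = (8 − 0.7)/10 = 0.73 mA, giving I_C = β·I_B = 110 mA.
But then V_CE = 9.4 − 110×2.2 = -232 V < V_CE(sat) = 0.2 V — impossible in the active region.
So the transistor is saturated. With V_CE = 0.2 V, I_C = (V_CC − 0.2)/R_C = 9.2/2.2 = 4.18 mA.
Check: β·I_B = 110 mA > I_C = 4.18 mA, confirming saturation.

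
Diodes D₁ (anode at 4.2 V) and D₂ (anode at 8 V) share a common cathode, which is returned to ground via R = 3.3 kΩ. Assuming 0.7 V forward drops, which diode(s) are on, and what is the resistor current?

Only D₂ conducts; I_R ≈ 2.2 mA

Assume both conduct. Then node N would need to be at both 4.2−0.7 = 3.5 V and 8−0.7 = 7.3 V, which is impossible.
Assume only D₂ conducts: V_N = 8 − 0.7 = 7.3 V, so I_R = 7.3/3.3 = 2.21 mA.
Check D₁: its anode-to-cathode voltage is 4.2 − 7.3 = -3.1 V < 0.7 V, so it is off. The assumption is consistent.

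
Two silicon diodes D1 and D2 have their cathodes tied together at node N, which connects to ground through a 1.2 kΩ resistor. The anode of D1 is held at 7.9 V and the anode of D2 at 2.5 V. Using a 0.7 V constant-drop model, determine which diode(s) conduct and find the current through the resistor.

Only D1 conducts; I_R ≈ 6 mA

Assume both conduct. Then node N would need to be at both 7.9−0.7 = 7.2 V and 2.5−0.7 = 1.8 V, which is impossible.
Assume only D1 conducts: V_N = 7.9 − 0.7 = 7.2 V, so I_R = 7.2/1.2 = 6 mA.
Check D2: its anode-to-cathode voltage is 2.5 − 7.2 = -4.7 V < 0.7 V, so it is off. The assumption is consistent.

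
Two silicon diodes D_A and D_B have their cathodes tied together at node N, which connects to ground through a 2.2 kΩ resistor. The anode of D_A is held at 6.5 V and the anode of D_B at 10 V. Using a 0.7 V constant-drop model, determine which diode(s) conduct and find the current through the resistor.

Assume both conduct. Then node N would need to be at both 6.5−0.7 = 5.8 V and 10−0.7 = 9.3 V, which is impossible.
Assume only D_B conducts: V_N = 10 − 0.7 = 9.3 V, so I_R = 9.3/2.2 = 4.23 mA.
Check D_A: its anode-to-cathode voltage is 6.5 − 9.3 = -2.8 V < 0.7 V, so it is off. The assumption is consistent.

Only D_B conducts; I_R ≈ 4.2 mA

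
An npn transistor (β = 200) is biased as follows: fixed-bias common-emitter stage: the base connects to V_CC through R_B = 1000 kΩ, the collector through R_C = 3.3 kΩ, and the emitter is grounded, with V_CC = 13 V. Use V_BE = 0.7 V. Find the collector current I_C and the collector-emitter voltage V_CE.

Base loop: V_CC = I_B·R_B + V_BE, so I_B = (13 − 0.7)/1000 kΩ = 0.0123 mA.
In the active region I_C = β·I_B = 200 × 0.0123 = 2.46 mA.
Collector loop: V_CE = V_CC − I_C·R_C = 13 − 2.46×3.3 = 4.88 V.
Since V_CE = 4.88 V > V_CE(sat) ≈ 0.2 V, the transistor is in the active region as assumed.

I_C ≈ 2.5 mA, V_CE ≈ 4.9 V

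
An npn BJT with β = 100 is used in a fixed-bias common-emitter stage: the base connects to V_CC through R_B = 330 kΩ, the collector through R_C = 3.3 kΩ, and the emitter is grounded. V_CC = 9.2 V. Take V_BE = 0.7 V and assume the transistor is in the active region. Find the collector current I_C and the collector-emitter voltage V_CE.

Base loop: V_CC = I_B·R_B + V_BE, so I_B = (9.2 − 0.7)/330 kΩ = 0.0258 mA.
In the active region I_C = β·I_B = 100 × 0.0258 = 2.58 mA.
Collector loop: V_CE = V_CC − I_C·R_C = 9.2 − 2.58×3.3 = 0.7 V.
Since V_CE = 0.7 V > V_CE(sat) ≈ 0.2 V, the transistor is in the active region as assumed.

I_C ≈ 2.6 mA, V_CE ≈ 0.7 V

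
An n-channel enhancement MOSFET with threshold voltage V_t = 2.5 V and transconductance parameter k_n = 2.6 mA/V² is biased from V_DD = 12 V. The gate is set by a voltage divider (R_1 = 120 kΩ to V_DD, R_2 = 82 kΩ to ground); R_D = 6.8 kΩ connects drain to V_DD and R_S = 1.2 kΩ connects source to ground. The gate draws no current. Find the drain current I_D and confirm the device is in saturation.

V_G = V_DD·R_2/(R_1+R_2) = 12×82/202 = 4.87 V.
Assume saturation: I_D = (k_n/2)(V_GS − V_t)² with V_GS = V_G − I_D·R_S = 4.87 − 1.2·I_D.
Substituting gives 1.87·I_D² − 8.4·I_D + 7.31 = 0, with roots I_D = 1.18 or 3.3 mA.
The root I_D = 3.3 mA gives V_GS = 0.906 V ≤ V_t, so take I_D = 1.18 mA.
Then V_GS = 3.45 V and V_DS = V_DD − I_D(R_D+R_S) = 12 − 1.18×8 = 2.55 V.
Saturation requires V_DS ≥ V_GS − V_t = 0.953 V; 2.55 ≥ 0.953 ✓.

I_D ≈ 1.2 mA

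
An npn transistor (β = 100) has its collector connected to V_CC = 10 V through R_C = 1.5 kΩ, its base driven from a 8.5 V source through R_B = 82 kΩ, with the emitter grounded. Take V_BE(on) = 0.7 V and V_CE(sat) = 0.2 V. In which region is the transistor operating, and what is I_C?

Assume active: I_B = (8.5 − 0.7)/82 = 0.0951 mA, giving I_C = β·I_B = 9.51 mA.
But then V_CE = 10 − 9.51×1.5 = -4.27 V < V_CE(sat) = 0.2 V — impossible in the active region.
So the transistor is saturated. With V_CE = 0.2 V, I_C = (V_CC − 0.2)/R_C = 9.8/1.5 = 6.53 mA.
Check: β·I_B = 9.51 mA > I_C = 6.53 mA, confirming saturation.

saturation; I_C ≈ 6.5 mA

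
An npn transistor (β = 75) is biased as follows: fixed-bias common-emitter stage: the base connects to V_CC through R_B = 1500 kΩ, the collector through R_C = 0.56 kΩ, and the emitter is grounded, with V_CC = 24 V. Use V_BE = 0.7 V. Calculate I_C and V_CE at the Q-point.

I_C ≈ 1.2 mA, V_CE ≈ 23 V

Base loop: V_CC = I_B·R_B + V_BE, so I_B = (24 − 0.7)/1500 kΩ = 0.0155 mA.
In the active region I_C = β·I_B = 75 × 0.0155 = 1.17 mA.
Collector loop: V_CE = V_CC − I_C·R_C = 24 − 1.17×0.56 = 23.3 V.
Since V_CE = 23.3 V > V_CE(sat) ≈ 0.2 V, the transistor is in the active region as assumed.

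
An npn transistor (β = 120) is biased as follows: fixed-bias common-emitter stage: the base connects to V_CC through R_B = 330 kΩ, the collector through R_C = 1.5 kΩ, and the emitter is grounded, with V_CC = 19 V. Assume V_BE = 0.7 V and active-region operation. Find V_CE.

Base loop: V_CC = I_B·R_B + V_BE, so I_B = (19 − 0.7)/330 kΩ = 0.0555 mA.
In the active region I_C = β·I_B = 120 × 0.0555 = 6.65 mA.
Collector loop: V_CE = V_CC − I_C·R_C = 19 − 6.65×1.5 = 9.02 V.
Since V_CE = 9.02 V > V_CE(sat) ≈ 0.2 V, the transistor is in the active region as assumed.

V_CE ≈ 9 V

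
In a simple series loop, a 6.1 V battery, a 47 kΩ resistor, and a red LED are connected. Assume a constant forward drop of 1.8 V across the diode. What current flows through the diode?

I ≈ 0.091 mA

KVL around the loop: 6.1 = V_D + I·R = 1.8 + I × 47 kΩ.
So I = (6.1 − 1.8) / 47 kΩ = 4.3 / 47 = 0.0915 mA.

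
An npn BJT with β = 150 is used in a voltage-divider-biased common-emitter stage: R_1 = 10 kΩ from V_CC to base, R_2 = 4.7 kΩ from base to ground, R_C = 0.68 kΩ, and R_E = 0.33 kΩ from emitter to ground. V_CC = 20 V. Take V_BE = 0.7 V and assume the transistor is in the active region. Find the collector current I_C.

I_C ≈ 16 mA

Thevenize the base divider: V_Th = V_CC·R_2/(R_1+R_2) = 20×4.7/14.7 = 6.39 V, R_Th = R_1‖R_2 = 3.2 kΩ.
Base-emitter loop: V_Th = I_B·R_Th + V_BE + (β+1)I_B·R_E, so I_B = (6.39 − 0.7) / (3.2 + 151×0.33) = 0.107 mA.
I_C = β·I_B = 150×0.107 = 16.1 mA, and I_E = (β+1)I_B = 16.2 mA.
V_CE = V_CC − I_C·R_C − I_E·R_E = 20 − 16.1×0.68 − 16.2×0.33 = 3.7 V.
V_CE = 3.7 V > 0.2 V confirms active-region operation.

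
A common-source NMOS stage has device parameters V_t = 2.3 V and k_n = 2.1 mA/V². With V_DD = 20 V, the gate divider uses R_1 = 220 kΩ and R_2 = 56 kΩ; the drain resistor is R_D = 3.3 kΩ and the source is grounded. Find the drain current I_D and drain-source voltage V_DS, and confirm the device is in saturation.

I_D ≈ 3.2 mA, V_DS ≈ 9.3 V

V_G = V_DD·R_2/(R_1+R_2) = 20×56/276 = 4.06 V. With the source grounded, V_GS = V_G = 4.06 V.
Assume saturation: I_D = (k_n/2)(V_GS − V_t)² = (2.1/2)×(4.06 − 2.3)² = 1.05×1.76² = 3.24 mA.
V_DS = V_DD − I_D·R_D = 20 − 3.24×3.3 = 9.29 V.
Saturation requires V_DS ≥ V_GS − V_t = 1.76 V; 9.29 ≥ 1.76 ✓.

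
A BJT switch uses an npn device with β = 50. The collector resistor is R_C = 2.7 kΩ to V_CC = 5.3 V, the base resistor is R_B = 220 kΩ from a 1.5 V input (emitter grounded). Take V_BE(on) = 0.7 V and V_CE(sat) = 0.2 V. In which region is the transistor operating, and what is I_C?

Assume active. Base-emitter loop: I_B = (V_BB − V_BE)/R_B = (1.5 − 0.7)/220 = 0.00364 mA.
I_C = β·I_B = 50×0.00364 = 0.182 mA.
V_CE = V_CC − I_C·R_C = 5.3 − 0.182×2.7 = 4.81 V > V_CE(sat), so the active-region assumption holds.

active; I_C ≈ 0.18 mA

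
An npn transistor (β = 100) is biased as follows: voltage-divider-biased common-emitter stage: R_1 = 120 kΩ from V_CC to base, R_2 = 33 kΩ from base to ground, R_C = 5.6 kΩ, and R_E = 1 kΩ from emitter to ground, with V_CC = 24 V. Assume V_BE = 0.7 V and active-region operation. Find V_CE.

V_CE ≈ 0.68 V

Thevenize the base divider: V_Th = V_CC·R_2/(R_1+R_2) = 24×33/153 = 5.18 V, R_Th = R_1‖R_2 = 25.9 kΩ.
Base-emitter loop: V_Th = I_B·R_Th + V_BE + (β+1)I_B·R_E, so I_B = (5.18 − 0.7) / (25.9 + 101×1) = 0.0353 mA.
I_C = β·I_B = 100×0.0353 = 3.53 mA, and I_E = (β+1)I_B = 3.56 mA.
V_CE = V_CC − I_C·R_C − I_E·R_E = 24 − 3.53×5.6 − 3.56×1 = 0.68 V.
V_CE = 0.68 V > 0.2 V confirms active-region operation.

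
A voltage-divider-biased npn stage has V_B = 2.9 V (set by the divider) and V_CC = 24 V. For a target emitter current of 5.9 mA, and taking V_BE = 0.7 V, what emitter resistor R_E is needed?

R_E ≈ 0.37 kΩ

V_E = V_B − V_BE = 2.9 − 0.7 = 2.2 V.
R_E = V_E / I_E = 2.2 / 5.9 = 0.373 kΩ.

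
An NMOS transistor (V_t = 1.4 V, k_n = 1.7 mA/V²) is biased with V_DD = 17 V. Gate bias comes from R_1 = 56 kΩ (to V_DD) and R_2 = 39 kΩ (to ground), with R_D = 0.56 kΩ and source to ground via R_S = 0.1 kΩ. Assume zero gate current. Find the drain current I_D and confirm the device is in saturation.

V_G = V_DD·R_2/(R_1+R_2) = 17×39/95 = 6.98 V.
Assume saturation: I_D = (k_n/2)(V_GS − V_t)² with V_GS = V_G − I_D·R_S = 6.98 − 0.1·I_D.
Substituting gives 0.0085·I_D² − 1.95·I_D + 26.5 = 0, with roots I_D = 14.5 or 215 mA.
The root I_D = 215 mA gives V_GS = -14.5 V ≤ V_t, so take I_D = 14.5 mA.
Then V_GS = 5.53 V and V_DS = V_DD − I_D(R_D+R_S) = 17 − 14.5×0.66 = 7.43 V.
Saturation requires V_DS ≥ V_GS − V_t = 4.13 V; 7.43 ≥ 4.13 ✓.

I_D ≈ 14 mA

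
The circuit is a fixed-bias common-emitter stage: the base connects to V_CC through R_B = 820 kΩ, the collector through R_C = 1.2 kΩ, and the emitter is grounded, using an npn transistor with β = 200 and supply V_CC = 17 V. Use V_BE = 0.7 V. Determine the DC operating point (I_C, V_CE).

Base loop: V_CC = I_B·R_B + V_BE, so I_B = (17 − 0.7)/820 kΩ = 0.0199 mA.
In the active region I_C = β·I_B = 200 × 0.0199 = 3.98 mA.
Collector loop: V_CE = V_CC − I_C·R_C = 17 − 3.98×1.2 = 12.2 V.
Since V_CE = 12.2 V > V_CE(sat) ≈ 0.2 V, the transistor is in the active region as assumed.

I_C ≈ 4 mA, V_CE ≈ 12 V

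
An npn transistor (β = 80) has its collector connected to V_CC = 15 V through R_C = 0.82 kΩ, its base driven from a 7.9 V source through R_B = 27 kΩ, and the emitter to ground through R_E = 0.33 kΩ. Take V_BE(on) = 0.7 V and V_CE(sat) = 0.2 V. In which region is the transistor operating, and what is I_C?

active; I_C ≈ 11 mA

Assume active. Base-emitter loop: I_B = (V_BB − V_BE)/(R_B + (β+1)R_E) = (7.9 − 0.7)/(27 + 81×0.33) = 0.134 mA.
I_C = β·I_B = 80×0.134 = 10.7 mA.
V_CE = V_CC − I_C·R_C − I_E·R_E = 15 − 10.7×0.82 − 10.9×0.33 = 2.63 V > V_CE(sat), so the active-region assumption holds.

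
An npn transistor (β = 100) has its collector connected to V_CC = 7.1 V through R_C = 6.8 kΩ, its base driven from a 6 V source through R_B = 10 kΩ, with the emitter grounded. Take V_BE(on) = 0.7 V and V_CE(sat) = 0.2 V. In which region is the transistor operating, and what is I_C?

saturation; I_C ≈ 1 mA

Assume active: I_B = (6 − 0.7)/10 = 0.53 mA, giving I_C = β·I_B = 53 mA.
But then V_CE = 7.1 − 53×6.8 = -353 V < V_CE(sat) = 0.2 V — impossible in the active region.
So the transistor is saturated. With V_CE = 0.2 V, I_C = (V_CC − 0.2)/R_C = 6.9/6.8 = 1.01 mA.
Check: β·I_B = 53 mA > I_C = 1.01 mA, confirming saturation.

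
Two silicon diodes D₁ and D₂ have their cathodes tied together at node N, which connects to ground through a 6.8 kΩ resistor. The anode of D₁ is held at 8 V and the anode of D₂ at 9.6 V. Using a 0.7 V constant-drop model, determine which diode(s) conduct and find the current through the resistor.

Only D₂ conducts; I_R ≈ 1.3 mA

Assume both conduct. Then node N would need to be at both 8−0.7 = 7.3 V and 9.6−0.7 = 8.9 V, which is impossible.
Assume only D₂ conducts: V_N = 9.6 − 0.7 = 8.9 V, so I_R = 8.9/6.8 = 1.31 mA.
Check D₁: its anode-to-cathode voltage is 8 − 8.9 = -0.9 V < 0.7 V, so it is off. The assumption is consistent.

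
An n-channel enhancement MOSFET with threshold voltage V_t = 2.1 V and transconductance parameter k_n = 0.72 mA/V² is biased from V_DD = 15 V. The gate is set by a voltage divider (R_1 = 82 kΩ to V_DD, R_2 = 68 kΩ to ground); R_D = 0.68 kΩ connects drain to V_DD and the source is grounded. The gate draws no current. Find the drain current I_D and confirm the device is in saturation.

I_D ≈ 8 mA

V_G = V_DD·R_2/(R_1+R_2) = 15×68/150 = 6.8 V. With the source grounded, V_GS = V_G = 6.8 V.
Assume saturation: I_D = (k_n/2)(V_GS − V_t)² = (0.72/2)×(6.8 − 2.1)² = 0.36×4.7² = 7.95 mA.
V_DS = V_DD − I_D·R_D = 15 − 7.95×0.68 = 9.59 V.
Saturation requires V_DS ≥ V_GS − V_t = 4.7 V; 9.59 ≥ 4.7 ✓.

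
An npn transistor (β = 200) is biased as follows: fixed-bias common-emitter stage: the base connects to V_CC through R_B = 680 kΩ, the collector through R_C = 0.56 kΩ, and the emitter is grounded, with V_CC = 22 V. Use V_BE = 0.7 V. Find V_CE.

Base loop: V_CC = I_B·R_B + V_BE, so I_B = (22 − 0.7)/680 kΩ = 0.0313 mA.
In the active region I_C = β·I_B = 200 × 0.0313 = 6.26 mA.
Collector loop: V_CE = V_CC − I_C·R_C = 22 − 6.26×0.56 = 18.5 V.
Since V_CE = 18.5 V > V_CE(sat) ≈ 0.2 V, the transistor is in the active region as assumed.

V_CE ≈ 18 V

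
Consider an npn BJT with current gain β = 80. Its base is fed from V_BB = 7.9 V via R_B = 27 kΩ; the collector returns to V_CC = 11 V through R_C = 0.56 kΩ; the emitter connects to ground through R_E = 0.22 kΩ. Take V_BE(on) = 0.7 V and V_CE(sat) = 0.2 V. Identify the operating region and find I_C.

active; I_C ≈ 13 mA

Assume active. Base-emitter loop: I_B = (V_BB − V_BE)/(R_B + (β+1)R_E) = (7.9 − 0.7)/(27 + 81×0.22) = 0.161 mA.
I_C = β·I_B = 80×0.161 = 12.9 mA.
V_CE = V_CC − I_C·R_C − I_E·R_E = 11 − 12.9×0.56 − 13×0.22 = 0.941 V > V_CE(sat), so the active-region assumption holds.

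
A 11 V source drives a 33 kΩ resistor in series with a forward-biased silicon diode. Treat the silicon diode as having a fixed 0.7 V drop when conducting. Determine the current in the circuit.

KVL around the loop: 11 = V_D + I·R = 0.7 + I × 33 kΩ.
So I = (11 − 0.7) / 33 kΩ = 10.3 / 33 = 0.312 mA.

I ≈ 0.31 mA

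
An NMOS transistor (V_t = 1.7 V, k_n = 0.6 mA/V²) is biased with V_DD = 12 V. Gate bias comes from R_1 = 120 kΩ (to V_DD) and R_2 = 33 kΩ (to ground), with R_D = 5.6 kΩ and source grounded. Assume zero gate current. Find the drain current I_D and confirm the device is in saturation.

I_D ≈ 0.24 mA

V_G = V_DD·R_2/(R_1+R_2) = 12×33/153 = 2.59 V. With the source grounded, V_GS = V_G = 2.59 V.
Assume saturation: I_D = (k_n/2)(V_GS − V_t)² = (0.6/2)×(2.59 − 1.7)² = 0.3×0.888² = 0.237 mA.
V_DS = V_DD − I_D·R_D = 12 − 0.237×5.6 = 10.7 V.
Saturation requires V_DS ≥ V_GS − V_t = 0.888 V; 10.7 ≥ 0.888 ✓.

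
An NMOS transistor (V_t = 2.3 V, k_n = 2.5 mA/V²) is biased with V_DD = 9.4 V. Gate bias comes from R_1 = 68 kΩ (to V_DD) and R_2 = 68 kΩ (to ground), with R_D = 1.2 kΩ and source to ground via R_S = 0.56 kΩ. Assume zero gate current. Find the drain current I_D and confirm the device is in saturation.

I_D ≈ 2 mA

V_G = V_DD·R_2/(R_1+R_2) = 9.4×68/136 = 4.7 V.
Assume saturation: I_D = (k_n/2)(V_GS − V_t)² with V_GS = V_G − I_D·R_S = 4.7 − 0.56·I_D.
Substituting gives 0.392·I_D² − 4.36·I_D + 7.2 = 0, with roots I_D = 2.02 or 9.11 mA.
The root I_D = 9.11 mA gives V_GS = -0.399 V ≤ V_t, so take I_D = 2.02 mA.
Then V_GS = 3.57 V and V_DS = V_DD − I_D(R_D+R_S) = 9.4 − 2.02×1.76 = 5.85 V.
Saturation requires V_DS ≥ V_GS − V_t = 1.27 V; 5.85 ≥ 1.27 ✓.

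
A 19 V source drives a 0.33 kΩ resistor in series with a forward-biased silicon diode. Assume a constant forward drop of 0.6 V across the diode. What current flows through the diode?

I ≈ 56 mA

KVL around the loop: 19 = V_D + I·R = 0.6 + I × 0.33 kΩ.
So I = (19 − 0.6) / 0.33 kΩ = 18.4 / 0.33 = 55.8 mA.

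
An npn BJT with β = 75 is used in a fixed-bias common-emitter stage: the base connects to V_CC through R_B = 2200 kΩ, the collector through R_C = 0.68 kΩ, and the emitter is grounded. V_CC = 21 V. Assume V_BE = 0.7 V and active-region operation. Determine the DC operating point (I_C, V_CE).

I_C ≈ 0.69 mA, V_CE ≈ 21 V

Base loop: V_CC = I_B·R_B + V_BE, so I_B = (21 − 0.7)/2200 kΩ = 0.00923 mA.
In the active region I_C = β·I_B = 75 × 0.00923 = 0.692 mA.
Collector loop: V_CE = V_CC − I_C·R_C = 21 − 0.692×0.68 = 20.5 V.
Since V_CE = 20.5 V > V_CE(sat) ≈ 0.2 V, the transistor is in the active region as assumed.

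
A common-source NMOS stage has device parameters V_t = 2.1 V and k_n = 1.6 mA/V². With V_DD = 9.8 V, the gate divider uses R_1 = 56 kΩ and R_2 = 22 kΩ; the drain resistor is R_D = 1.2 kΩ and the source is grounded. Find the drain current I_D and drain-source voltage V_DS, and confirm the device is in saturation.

V_G = V_DD·R_2/(R_1+R_2) = 9.8×22/78 = 2.76 V. With the source grounded, V_GS = V_G = 2.76 V.
Assume saturation: I_D = (k_n/2)(V_GS − V_t)² = (1.6/2)×(2.76 − 2.1)² = 0.8×0.664² = 0.353 mA.
V_DS = V_DD − I_D·R_D = 9.8 − 0.353×1.2 = 9.38 V.
Saturation requires V_DS ≥ V_GS − V_t = 0.664 V; 9.38 ≥ 0.664 ✓.

I_D ≈ 0.35 mA, V_DS ≈ 9.4 V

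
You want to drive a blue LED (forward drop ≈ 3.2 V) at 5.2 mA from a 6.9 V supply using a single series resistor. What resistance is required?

The resistor drops V_S − V_D = 6.9 − 3.2 = 3.7 V at 5.2 mA.
R = 3.7 V / 5.2 mA = 0.712 kΩ.

R ≈ 0.71 kΩ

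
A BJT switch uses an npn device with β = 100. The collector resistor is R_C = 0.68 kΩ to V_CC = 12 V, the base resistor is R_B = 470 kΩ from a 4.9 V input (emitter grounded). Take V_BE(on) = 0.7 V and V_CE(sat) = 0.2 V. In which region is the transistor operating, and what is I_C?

active; I_C ≈ 0.89 mA

Assume active. Base-emitter loop: I_B = (V_BB − V_BE)/R_B = (4.9 − 0.7)/470 = 0.00894 mA.
I_C = β·I_B = 100×0.00894 = 0.894 mA.
V_CE = V_CC − I_C·R_C = 12 − 0.894×0.68 = 11.4 V > V_CE(sat), so the active-region assumption holds.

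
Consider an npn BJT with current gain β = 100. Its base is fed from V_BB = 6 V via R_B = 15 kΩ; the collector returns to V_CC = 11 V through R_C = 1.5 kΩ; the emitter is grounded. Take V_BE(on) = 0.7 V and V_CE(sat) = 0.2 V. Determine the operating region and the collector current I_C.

Assume active: I_B = (6 − 0.7)/15 = 0.353 mA, giving I_C = β·I_B = 35.3 mA.
But then V_CE = 11 − 35.3×1.5 = -42 V < V_CE(sat) = 0.2 V — impossible in the active region.
So the transistor is saturated. With V_CE = 0.2 V, I_C = (V_CC − 0.2)/R_C = 10.8/1.5 = 7.2 mA.
Check: β·I_B = 35.3 mA > I_C = 7.2 mA, confirming saturation.

saturation; I_C ≈ 7.2 mA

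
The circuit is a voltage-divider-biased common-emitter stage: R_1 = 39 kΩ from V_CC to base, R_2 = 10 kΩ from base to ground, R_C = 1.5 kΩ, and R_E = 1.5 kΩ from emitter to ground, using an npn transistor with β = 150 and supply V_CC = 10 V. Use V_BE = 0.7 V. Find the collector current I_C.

Thevenize the base divider: V_Th = V_CC·R_2/(R_1+R_2) = 10×10/49 = 2.04 V, R_Th = R_1‖R_2 = 7.96 kΩ.
Base-emitter loop: V_Th = I_B·R_Th + V_BE + (β+1)I_B·R_E, so I_B = (2.04 − 0.7) / (7.96 + 151×1.5) = 0.00572 mA.
I_C = β·I_B = 150×0.00572 = 0.858 mA, and I_E = (β+1)I_B = 0.864 mA.
V_CE = V_CC − I_C·R_C − I_E·R_E = 10 − 0.858×1.5 − 0.864×1.5 = 7.42 V.
V_CE = 7.42 V > 0.2 V confirms active-region operation.

I_C ≈ 0.86 mA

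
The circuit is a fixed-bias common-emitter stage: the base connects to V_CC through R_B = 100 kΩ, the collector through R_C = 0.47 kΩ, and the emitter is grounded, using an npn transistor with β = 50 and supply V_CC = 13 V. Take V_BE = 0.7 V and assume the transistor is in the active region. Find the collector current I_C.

Base loop: V_CC = I_B·R_B + V_BE, so I_B = (13 − 0.7)/100 kΩ = 0.123 mA.
In the active region I_C = β·I_B = 50 × 0.123 = 6.15 mA.
Collector loop: V_CE = V_CC − I_C·R_C = 13 − 6.15×0.47 = 10.1 V.
Since V_CE = 10.1 V > V_CE(sat) ≈ 0.2 V, the transistor is in the active region as assumed.

I_C ≈ 6.2 mA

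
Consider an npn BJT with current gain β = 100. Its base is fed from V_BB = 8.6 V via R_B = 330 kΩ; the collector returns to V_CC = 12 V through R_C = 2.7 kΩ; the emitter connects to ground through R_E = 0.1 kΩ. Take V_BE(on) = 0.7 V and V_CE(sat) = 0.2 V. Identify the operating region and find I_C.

active; I_C ≈ 2.3 mA

Assume active. Base-emitter loop: I_B = (V_BB − V_BE)/(R_B + (β+1)R_E) = (8.6 − 0.7)/(330 + 101×0.1) = 0.0232 mA.
I_C = β·I_B = 100×0.0232 = 2.32 mA.
V_CE = V_CC − I_C·R_C − I_E·R_E = 12 − 2.32×2.7 − 2.35×0.1 = 5.49 V > V_CE(sat), so the active-region assumption holds.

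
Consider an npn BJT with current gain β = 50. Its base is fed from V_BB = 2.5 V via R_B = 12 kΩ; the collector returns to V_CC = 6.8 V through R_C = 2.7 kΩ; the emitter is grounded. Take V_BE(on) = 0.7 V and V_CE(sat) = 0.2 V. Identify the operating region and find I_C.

saturation; I_C ≈ 2.4 mA

Assume active: I_B = (2.5 − 0.7)/12 = 0.15 mA, giving I_C = β·I_B = 7.5 mA.
But then V_CE = 6.8 − 7.5×2.7 = -13.4 V < V_CE(sat) = 0.2 V — impossible in the active region.
So the transistor is saturated. With V_CE = 0.2 V, I_C = (V_CC − 0.2)/R_C = 6.6/2.7 = 2.44 mA.
Check: β·I_B = 7.5 mA > I_C = 2.44 mA, confirming saturation.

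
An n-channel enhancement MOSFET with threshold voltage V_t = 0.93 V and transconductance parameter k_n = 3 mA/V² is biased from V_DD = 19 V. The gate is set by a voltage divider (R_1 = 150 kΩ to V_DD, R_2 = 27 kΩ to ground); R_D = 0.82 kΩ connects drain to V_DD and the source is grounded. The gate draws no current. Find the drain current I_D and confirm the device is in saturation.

I_D ≈ 5.8 mA

V_G = V_DD·R_2/(R_1+R_2) = 19×27/177 = 2.9 V. With the source grounded, V_GS = V_G = 2.9 V.
Assume saturation: I_D = (k_n/2)(V_GS − V_t)² = (3/2)×(2.9 − 0.93)² = 1.5×1.97² = 5.81 mA.
V_DS = V_DD − I_D·R_D = 19 − 5.81×0.82 = 14.2 V.
Saturation requires V_DS ≥ V_GS − V_t = 1.97 V; 14.2 ≥ 1.97 ✓.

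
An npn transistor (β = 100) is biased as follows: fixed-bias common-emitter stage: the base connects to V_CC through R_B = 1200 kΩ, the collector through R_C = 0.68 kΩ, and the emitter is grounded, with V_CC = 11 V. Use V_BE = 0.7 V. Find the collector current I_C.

I_C ≈ 0.86 mA

Base loop: V_CC = I_B·R_B + V_BE, so I_B = (11 − 0.7)/1200 kΩ = 0.00858 mA.
In the active region I_C = β·I_B = 100 × 0.00858 = 0.858 mA.
Collector loop: V_CE = V_CC − I_C·R_C = 11 − 0.858×0.68 = 10.4 V.
Since V_CE = 10.4 V > V_CE(sat) ≈ 0.2 V, the transistor is in the active region as assumed.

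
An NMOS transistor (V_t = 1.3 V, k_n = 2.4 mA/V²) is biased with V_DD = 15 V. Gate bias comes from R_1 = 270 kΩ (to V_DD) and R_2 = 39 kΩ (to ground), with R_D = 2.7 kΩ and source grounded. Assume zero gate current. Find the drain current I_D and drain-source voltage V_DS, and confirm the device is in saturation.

V_G = V_DD·R_2/(R_1+R_2) = 15×39/309 = 1.89 V. With the source grounded, V_GS = V_G = 1.89 V.
Assume saturation: I_D = (k_n/2)(V_GS − V_t)² = (2.4/2)×(1.89 − 1.3)² = 1.2×0.593² = 0.422 mA.
V_DS = V_DD − I_D·R_D = 15 − 0.422×2.7 = 13.9 V.
Saturation requires V_DS ≥ V_GS − V_t = 0.593 V; 13.9 ≥ 0.593 ✓.

I_D ≈ 0.42 mA, V_DS ≈ 14 V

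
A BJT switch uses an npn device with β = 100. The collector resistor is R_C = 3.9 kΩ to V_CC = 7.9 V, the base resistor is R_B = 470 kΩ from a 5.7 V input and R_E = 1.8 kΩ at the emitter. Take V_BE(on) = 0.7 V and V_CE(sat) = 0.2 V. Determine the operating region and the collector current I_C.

active; I_C ≈ 0.77 mA

Assume active. Base-emitter loop: I_B = (V_BB − V_BE)/(R_B + (β+1)R_E) = (5.7 − 0.7)/(470 + 101×1.8) = 0.00767 mA.
I_C = β·I_B = 100×0.00767 = 0.767 mA.
V_CE = V_CC − I_C·R_C − I_E·R_E = 7.9 − 0.767×3.9 − 0.775×1.8 = 3.51 V > V_CE(sat), so the active-region assumption holds.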